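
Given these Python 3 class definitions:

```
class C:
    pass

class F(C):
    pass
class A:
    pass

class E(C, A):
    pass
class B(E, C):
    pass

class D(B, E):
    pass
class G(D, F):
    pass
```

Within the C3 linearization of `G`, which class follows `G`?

L[G] = G + merge(L[D], L[F], [D F])
  take D:  [D B E C A object] + [F C object] + [D F]
  take B:  [B E C A object] + [F C object] + [F]
  take E:  [E C A object] + [F C object] + [F]
  take F:  [C A object] + [F C object] + [F]
  take C:  [C A object] + [C object]
  take A:  [A object] + [object]
  take object:  [object] + [object]
MRO: G D B E F C A object
G is at position 0; next is D.

D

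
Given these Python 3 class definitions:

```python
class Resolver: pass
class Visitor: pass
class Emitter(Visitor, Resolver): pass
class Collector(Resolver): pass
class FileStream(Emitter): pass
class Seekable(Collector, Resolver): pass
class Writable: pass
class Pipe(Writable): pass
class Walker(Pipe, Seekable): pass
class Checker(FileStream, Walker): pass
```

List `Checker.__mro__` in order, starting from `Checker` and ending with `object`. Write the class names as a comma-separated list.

Checker, FileStream, Emitter, Visitor, Walker, Pipe, Writable, Seekable, Collector, Resolver, object

L[Checker] = Checker + merge(L[FileStream], L[Walker], [FileStream Walker])
  take FileStream:  [FileStream Emitter Visitor Resolver object] + [Walker Pipe Writable Seekable Collector Resolver object] + [FileStream Walker]
  take Emitter:  [Emitter Visitor Resolver object] + [Walker Pipe Writable Seekable Collector Resolver object] + [Walker]
  take Visitor:  [Visitor Resolver object] + [Walker Pipe Writable Seekable Collector Resolver object] + [Walker]
  take Walker:  [Resolver object] + [Walker Pipe Writable Seekable Collector Resolver object] + [Walker]
  take Pipe:  [Resolver object] + [Pipe Writable Seekable Collector Resolver object]
  take Writable:  [Resolver object] + [Writable Seekable Collector Resolver object]
  take Seekable:  [Resolver object] + [Seekable Collector Resolver object]
  take Collector:  [Resolver object] + [Collector Resolver object]
  take Resolver:  [Resolver object] + [Resolver object]
  take object:  [object] + [object]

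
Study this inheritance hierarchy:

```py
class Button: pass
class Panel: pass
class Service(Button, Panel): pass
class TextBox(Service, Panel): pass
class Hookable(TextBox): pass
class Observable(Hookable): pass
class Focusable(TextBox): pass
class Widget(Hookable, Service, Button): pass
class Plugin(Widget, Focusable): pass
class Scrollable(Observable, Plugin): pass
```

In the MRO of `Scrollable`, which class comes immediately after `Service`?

L[Scrollable] = Scrollable + merge(L[Observable], L[Plugin], [Observable Plugin])
  take Observable:  [Observable Hookable TextBox Service Button Panel object] + [Plugin Widget Hookable Focusable TextBox Service Button Panel object] + [Observable Plugin]
  take Plugin:  [Hookable TextBox Service Button Panel object] + [Plugin Widget Hookable Focusable TextBox Service Button Panel object] + [Plugin]
  take Widget:  [Hookable TextBox Service Button Panel object] + [Widget Hookable Focusable TextBox Service Button Panel object]
  take Hookable:  [Hookable TextBox Service Button Panel object] + [Hookable Focusable TextBox Service Button Panel object]
  take Focusable:  [TextBox Service Button Panel object] + [Focusable TextBox Service Button Panel object]
  take TextBox:  [TextBox Service Button Panel object] + [TextBox Service Button Panel object]
  take Service:  [Service Button Panel object] + [Service Button Panel object]
  take Button:  [Button Panel object] + [Button Panel object]
  take Panel:  [Panel object] + [Panel object]
  take object:  [object] + [object]
MRO: Scrollable Observable Plugin Widget Hookable Focusable TextBox Service Button Panel object
Service is at position 7; next is Button.

Button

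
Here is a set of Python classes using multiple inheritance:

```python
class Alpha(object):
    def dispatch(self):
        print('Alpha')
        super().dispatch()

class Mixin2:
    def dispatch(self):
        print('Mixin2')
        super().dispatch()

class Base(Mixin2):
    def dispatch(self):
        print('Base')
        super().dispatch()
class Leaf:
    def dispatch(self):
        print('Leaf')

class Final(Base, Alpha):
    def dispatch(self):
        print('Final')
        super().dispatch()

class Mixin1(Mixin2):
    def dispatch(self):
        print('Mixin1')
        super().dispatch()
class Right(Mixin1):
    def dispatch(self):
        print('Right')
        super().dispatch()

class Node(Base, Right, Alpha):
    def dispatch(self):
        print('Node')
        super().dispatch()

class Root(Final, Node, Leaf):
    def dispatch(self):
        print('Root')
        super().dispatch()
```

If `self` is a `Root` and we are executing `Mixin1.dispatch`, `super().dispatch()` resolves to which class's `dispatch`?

L[Root] = Root + merge(L[Final], L[Node], L[Leaf], [Final Node Leaf])
  take Final:  [Final Base Mixin2 Alpha object] + [Node Base Right Mixin1 Mixin2 Alpha object] + [Leaf object] + [Final Node Leaf]
  take Node:  [Base Mixin2 Alpha object] + [Node Base Right Mixin1 Mixin2 Alpha object] + [Leaf object] + [Node Leaf]
  take Base:  [Base Mixin2 Alpha object] + [Base Right Mixin1 Mixin2 Alpha object] + [Leaf object] + [Leaf]
  take Right:  [Mixin2 Alpha object] + [Right Mixin1 Mixin2 Alpha object] + [Leaf object] + [Leaf]
  take Mixin1:  [Mixin2 Alpha object] + [Mixin1 Mixin2 Alpha object] + [Leaf object] + [Leaf]
  take Mixin2:  [Mixin2 Alpha object] + [Mixin2 Alpha object] + [Leaf object] + [Leaf]
  take Alpha:  [Alpha object] + [Alpha object] + [Leaf object] + [Leaf]
  take Leaf:  [object] + [object] + [Leaf object] + [Leaf]
  take object:  [object] + [object] + [object]
MRO: Root Final Node Base Right Mixin1 Mixin2 Alpha Leaf object
super() in Mixin1.dispatch on a Root instance goes to the class after Mixin1 in Root's MRO: Mixin2.

Mixin2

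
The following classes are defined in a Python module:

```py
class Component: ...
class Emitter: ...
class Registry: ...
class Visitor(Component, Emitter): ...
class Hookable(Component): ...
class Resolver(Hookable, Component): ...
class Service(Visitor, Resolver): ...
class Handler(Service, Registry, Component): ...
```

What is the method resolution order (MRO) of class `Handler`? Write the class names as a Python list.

[Handler, Service, Visitor, Resolver, Hookable, Registry, Component, Emitter, object]

L[Handler] = Handler + merge(L[Service], L[Registry], L[Component], [Service Registry Component])
  take Service:  [Service Visitor Resolver Hookable Component Emitter object] + [Registry object] + [Component object] + [Service Registry Component]
  take Visitor:  [Visitor Resolver Hookable Component Emitter object] + [Registry object] + [Component object] + [Registry Component]
  take Resolver:  [Resolver Hookable Component Emitter object] + [Registry object] + [Component object] + [Registry Component]
  take Hookable:  [Hookable Component Emitter object] + [Registry object] + [Component object] + [Registry Component]
  take Registry:  [Component Emitter object] + [Registry object] + [Component object] + [Registry Component]
  take Component:  [Component Emitter object] + [object] + [Component object] + [Component]
  take Emitter:  [Emitter object] + [object] + [object]
  take object:  [object] + [object] + [object]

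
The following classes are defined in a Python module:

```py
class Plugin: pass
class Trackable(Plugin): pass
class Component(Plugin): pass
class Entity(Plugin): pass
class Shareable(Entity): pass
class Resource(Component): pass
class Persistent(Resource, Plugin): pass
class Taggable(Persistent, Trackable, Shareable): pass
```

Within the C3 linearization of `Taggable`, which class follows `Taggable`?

L[Taggable] = Taggable + merge(L[Persistent], L[Trackable], L[Shareable], [Persistent Trackable Shareable])
  take Persistent:  [Persistent Resource Component Plugin object] + [Trackable Plugin object] + [Shareable Entity Plugin object] + [Persistent Trackable Shareable]
  take Resource:  [Resource Component Plugin object] + [Trackable Plugin object] + [Shareable Entity Plugin object] + [Trackable Shareable]
  take Component:  [Component Plugin object] + [Trackable Plugin object] + [Shareable Entity Plugin object] + [Trackable Shareable]
  take Trackable:  [Plugin object] + [Trackable Plugin object] + [Shareable Entity Plugin object] + [Trackable Shareable]
  take Shareable:  [Plugin object] + [Plugin object] + [Shareable Entity Plugin object] + [Shareable]
  take Entity:  [Plugin object] + [Plugin object] + [Entity Plugin object]
  take Plugin:  [Plugin object] + [Plugin object] + [Plugin object]
  take object:  [object] + [object] + [object]
MRO: Taggable Persistent Resource Component Trackable Shareable Entity Plugin object
Taggable is at position 0; next is Persistent.

Persistent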